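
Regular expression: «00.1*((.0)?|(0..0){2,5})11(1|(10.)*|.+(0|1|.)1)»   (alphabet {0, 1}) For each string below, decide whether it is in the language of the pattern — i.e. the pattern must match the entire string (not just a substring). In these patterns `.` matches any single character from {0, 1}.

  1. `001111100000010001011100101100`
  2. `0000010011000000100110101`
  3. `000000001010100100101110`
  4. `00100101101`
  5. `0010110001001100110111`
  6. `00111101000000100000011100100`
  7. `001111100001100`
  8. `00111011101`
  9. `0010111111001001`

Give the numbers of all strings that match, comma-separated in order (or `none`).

1 → match
2 → match
3 → no match
4 → no match
5 → match
6 → no match
7 → no match
8 → match
9 → no match

1, 2, 5, 8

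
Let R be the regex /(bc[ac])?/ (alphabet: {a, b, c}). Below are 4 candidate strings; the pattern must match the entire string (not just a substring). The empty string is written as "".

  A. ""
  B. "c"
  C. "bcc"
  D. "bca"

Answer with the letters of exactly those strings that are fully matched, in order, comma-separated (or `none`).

A, C, D

A. "" → match
B. "c" → no match
C. "bcc" → match
D. "bca" → match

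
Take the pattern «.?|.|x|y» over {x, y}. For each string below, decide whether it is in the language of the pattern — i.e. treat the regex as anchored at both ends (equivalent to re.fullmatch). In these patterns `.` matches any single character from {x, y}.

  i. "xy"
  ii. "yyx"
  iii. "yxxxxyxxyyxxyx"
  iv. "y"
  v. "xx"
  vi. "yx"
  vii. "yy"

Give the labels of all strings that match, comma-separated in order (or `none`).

iv

i. "xy" → no match
ii. "yyx" → no match
iii → no match
iv. "y" → match
v. "xx" → no match
vi. "yx" → no match
vii. "yy" → no match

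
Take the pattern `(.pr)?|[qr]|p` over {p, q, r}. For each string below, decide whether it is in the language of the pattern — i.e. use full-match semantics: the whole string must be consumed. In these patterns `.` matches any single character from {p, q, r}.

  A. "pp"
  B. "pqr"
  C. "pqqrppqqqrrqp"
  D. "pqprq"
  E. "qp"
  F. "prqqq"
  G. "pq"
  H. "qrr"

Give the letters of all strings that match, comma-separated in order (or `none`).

A → no match
B → no match
C → no match
D → no match
E → no match
F → no match
G → no match
H → no match

none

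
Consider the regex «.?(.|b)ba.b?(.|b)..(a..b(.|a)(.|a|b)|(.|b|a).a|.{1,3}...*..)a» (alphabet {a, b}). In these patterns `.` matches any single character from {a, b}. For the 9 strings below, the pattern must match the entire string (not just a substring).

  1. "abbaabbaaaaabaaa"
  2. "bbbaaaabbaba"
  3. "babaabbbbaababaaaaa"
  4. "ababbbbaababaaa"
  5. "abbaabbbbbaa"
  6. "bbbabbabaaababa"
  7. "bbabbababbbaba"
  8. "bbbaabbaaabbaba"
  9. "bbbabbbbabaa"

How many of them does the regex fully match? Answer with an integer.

1 → match
2 → no match
3 → match
4 → match
5 → match
6 → match
7 → match
8 → match
9 → match
Total matched: 8

8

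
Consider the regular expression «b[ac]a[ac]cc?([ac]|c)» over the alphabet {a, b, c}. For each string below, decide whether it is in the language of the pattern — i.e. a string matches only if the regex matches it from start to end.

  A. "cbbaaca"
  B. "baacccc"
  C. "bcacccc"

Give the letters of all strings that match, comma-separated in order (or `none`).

B, C

A. "cbbaaca" → no match — must start with "b"
B. "baacccc" → match
C. "bcacccc" → match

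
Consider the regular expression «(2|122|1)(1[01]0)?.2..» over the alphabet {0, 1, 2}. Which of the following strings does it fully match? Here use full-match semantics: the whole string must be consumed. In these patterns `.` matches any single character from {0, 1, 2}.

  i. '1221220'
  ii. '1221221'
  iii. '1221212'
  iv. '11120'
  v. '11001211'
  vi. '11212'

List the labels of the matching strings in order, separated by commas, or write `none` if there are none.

i → match
ii → match
iii → match
iv → no match
v → match
vi → match

i, ii, iii, v, vi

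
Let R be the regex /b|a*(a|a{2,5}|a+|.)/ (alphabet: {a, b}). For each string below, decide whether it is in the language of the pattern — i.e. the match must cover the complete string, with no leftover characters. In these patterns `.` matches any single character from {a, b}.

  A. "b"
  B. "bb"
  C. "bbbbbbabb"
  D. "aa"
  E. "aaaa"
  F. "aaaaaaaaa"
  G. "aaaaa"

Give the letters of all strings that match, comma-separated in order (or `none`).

A → match
B → no match
C → no match
D → match
E → match
F → match
G → match

A, D, E, F, G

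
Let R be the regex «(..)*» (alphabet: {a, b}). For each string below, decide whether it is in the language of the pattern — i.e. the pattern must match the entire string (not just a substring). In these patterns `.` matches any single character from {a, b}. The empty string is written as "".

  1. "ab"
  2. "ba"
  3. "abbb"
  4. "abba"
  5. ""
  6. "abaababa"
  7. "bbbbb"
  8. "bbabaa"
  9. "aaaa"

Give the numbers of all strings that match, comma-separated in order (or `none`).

1, 2, 3, 4, 5, 6, 8, 9

1 → match
2 → match
3 → match
4 → match
5 → match
6 → match
7 → no match
8 → match
9 → match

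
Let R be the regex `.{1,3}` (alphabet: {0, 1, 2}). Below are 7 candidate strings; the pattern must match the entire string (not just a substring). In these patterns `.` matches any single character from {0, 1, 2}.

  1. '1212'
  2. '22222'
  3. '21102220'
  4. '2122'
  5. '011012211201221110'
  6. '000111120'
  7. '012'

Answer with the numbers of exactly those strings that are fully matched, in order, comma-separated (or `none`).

1 → no match
2 → no match
3 → no match
4 → no match
5 → no match
6 → no match
7 → match

7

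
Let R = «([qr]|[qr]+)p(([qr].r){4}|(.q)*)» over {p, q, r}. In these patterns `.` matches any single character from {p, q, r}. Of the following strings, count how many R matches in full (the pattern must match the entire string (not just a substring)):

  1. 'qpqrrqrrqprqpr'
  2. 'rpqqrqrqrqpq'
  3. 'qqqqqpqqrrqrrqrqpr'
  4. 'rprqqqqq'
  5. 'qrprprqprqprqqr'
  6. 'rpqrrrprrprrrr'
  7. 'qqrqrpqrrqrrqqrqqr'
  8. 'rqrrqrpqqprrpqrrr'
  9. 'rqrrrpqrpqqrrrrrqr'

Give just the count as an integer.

1 → match
2. 'rpqqrqrqrqpq' → match
3 → match
4. 'rprqqqqq' → match
5 → match
6 → match
7 → match
8 → no match
9 → no match
Total matched: 7

7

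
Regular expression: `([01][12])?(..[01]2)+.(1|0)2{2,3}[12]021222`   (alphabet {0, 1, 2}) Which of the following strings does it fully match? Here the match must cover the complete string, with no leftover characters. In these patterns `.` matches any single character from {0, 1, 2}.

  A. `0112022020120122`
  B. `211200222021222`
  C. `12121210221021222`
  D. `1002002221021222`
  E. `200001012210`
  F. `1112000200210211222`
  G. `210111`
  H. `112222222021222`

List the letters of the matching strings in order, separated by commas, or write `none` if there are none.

A → no match — must end with `021222`
B → match
C → match
D → match
E → no match — must end with `021222`
F → no match — must end with `021222`
G → no match — must end with `021222`
H → no match

B, C, D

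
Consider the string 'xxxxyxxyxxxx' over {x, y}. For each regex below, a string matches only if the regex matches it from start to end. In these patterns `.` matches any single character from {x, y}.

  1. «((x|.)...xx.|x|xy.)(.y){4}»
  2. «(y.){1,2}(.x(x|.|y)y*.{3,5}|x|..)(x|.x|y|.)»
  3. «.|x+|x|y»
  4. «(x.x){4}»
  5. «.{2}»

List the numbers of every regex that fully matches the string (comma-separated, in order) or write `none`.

4

1 → no match — must end with 'y'
2 → no match — must start with 'y'
3 → no match
4 → match
5 → no match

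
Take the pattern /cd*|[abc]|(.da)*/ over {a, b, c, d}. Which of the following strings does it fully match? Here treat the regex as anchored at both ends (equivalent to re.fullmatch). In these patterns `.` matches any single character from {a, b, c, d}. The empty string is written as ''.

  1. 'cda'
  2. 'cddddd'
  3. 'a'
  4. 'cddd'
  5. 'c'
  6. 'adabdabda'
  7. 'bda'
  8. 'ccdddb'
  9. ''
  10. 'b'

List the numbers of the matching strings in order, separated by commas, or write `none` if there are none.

1. 'cda' → match
2. 'cddddd' → match
3. 'a' → match
4. 'cddd' → match
5. 'c' → match
6. 'adabdabda' → match
7. 'bda' → match
8. 'ccdddb' → no match
9. '' → match
10. 'b' → match

1, 2, 3, 4, 5, 6, 7, 9, 10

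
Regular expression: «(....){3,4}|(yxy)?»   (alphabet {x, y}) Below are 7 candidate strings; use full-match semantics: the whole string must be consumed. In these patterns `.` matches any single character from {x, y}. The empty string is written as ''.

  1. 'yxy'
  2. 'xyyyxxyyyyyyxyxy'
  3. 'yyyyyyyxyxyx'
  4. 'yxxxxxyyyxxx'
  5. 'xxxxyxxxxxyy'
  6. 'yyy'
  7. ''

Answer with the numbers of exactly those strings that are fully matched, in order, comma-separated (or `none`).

1 → match
2 → match
3 → match
4 → match
5 → match
6 → no match
7 → match

1, 2, 3, 4, 5, 7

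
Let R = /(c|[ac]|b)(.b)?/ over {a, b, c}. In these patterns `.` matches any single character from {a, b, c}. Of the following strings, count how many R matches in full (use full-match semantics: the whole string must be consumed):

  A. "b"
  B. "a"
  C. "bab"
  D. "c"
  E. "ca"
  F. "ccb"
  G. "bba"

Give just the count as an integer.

A → match
B → match
C → match
D → match
E → no match
F → match
G → no match
Total matched: 5

5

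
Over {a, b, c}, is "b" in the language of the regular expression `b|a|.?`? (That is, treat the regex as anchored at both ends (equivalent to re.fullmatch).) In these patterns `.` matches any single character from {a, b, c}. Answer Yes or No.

Yes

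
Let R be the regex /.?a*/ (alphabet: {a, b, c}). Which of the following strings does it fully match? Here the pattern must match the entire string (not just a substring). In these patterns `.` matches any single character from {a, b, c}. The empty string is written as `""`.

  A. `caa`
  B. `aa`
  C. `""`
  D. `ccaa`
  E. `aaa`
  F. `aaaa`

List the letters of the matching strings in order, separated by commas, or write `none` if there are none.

A. `caa` → match
B. `aa` → match
C. `""` → match
D. `ccaa` → no match
E. `aaa` → match
F. `aaaa` → match

A, B, C, E, F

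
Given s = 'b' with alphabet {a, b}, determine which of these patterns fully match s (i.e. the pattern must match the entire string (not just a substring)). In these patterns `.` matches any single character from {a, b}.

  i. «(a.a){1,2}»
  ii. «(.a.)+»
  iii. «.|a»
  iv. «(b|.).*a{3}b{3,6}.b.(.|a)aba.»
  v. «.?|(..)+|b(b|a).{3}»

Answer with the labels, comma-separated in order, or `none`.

i → no match — must start with 'a'
ii → no match
iii → match
iv → no match
v → match

iii, v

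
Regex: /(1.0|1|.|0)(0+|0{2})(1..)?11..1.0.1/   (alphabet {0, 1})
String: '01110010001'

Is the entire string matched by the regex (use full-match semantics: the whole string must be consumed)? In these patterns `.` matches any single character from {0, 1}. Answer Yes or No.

No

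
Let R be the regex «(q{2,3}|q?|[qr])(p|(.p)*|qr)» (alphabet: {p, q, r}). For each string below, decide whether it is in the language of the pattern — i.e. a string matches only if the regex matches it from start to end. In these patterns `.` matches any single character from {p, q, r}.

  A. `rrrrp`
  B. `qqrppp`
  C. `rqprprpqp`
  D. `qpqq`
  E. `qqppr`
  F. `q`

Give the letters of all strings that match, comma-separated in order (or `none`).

B, C, F

A → no match
B → match
C → match
D → no match
E → no match
F → match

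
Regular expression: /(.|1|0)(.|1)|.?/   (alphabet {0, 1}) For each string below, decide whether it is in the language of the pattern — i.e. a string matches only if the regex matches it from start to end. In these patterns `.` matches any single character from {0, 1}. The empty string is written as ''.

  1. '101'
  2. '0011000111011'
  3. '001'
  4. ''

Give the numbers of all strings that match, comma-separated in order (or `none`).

1 → no match
2 → no match
3 → no match
4 → match

4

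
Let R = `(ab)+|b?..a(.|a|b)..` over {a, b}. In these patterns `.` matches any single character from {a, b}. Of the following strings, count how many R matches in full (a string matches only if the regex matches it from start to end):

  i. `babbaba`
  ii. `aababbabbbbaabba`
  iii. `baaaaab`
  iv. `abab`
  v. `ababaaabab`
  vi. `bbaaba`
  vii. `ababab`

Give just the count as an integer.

i → no match
ii → no match
iii → match
iv → match
v → no match
vi → match
vii → match
Total matched: 4

4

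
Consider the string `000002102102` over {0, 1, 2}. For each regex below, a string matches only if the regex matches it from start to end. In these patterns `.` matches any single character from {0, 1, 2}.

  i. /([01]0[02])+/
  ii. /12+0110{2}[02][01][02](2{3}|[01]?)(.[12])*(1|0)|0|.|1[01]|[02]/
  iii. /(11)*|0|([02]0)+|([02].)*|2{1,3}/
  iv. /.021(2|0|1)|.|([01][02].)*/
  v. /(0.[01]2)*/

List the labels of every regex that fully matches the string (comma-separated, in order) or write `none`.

i, iv

i → match
ii → no match
iii → no match
iv → match
v → no match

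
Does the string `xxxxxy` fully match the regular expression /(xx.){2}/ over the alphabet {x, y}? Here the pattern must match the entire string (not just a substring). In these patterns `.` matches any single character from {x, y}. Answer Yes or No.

Yes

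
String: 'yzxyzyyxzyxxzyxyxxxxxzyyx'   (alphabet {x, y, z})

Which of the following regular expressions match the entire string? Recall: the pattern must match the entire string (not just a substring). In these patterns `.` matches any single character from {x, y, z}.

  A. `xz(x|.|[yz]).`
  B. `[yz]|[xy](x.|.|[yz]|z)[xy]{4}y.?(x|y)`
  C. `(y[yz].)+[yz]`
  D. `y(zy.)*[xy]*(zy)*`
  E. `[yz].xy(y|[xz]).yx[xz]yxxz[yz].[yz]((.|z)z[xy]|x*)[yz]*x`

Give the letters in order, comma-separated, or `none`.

E

A → no match — must start with 'xz'
B → no match
C → no match
D → no match
E → match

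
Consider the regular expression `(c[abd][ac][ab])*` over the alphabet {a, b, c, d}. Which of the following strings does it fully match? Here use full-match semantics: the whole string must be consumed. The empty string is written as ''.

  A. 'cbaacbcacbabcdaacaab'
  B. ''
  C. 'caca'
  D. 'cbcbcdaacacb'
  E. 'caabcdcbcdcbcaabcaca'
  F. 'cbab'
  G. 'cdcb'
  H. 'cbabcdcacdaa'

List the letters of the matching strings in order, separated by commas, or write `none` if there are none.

A → match
B. '' → match
C. 'caca' → match
D. 'cbcbcdaacacb' → match
E → match
F. 'cbab' → match
G. 'cdcb' → match
H. 'cbabcdcacdaa' → match

A, B, C, D, E, F, G, H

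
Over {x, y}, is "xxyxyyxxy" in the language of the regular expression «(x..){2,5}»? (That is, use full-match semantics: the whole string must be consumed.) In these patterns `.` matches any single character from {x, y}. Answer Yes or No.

Yes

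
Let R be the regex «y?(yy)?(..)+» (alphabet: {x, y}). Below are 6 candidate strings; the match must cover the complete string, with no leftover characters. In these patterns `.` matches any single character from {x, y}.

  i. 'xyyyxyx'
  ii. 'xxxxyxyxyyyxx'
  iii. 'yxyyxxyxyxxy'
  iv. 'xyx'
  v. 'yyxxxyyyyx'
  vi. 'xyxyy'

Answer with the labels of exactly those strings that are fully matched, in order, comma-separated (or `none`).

iii, v

i → no match
ii → no match
iii → match
iv → no match
v → match
vi → no match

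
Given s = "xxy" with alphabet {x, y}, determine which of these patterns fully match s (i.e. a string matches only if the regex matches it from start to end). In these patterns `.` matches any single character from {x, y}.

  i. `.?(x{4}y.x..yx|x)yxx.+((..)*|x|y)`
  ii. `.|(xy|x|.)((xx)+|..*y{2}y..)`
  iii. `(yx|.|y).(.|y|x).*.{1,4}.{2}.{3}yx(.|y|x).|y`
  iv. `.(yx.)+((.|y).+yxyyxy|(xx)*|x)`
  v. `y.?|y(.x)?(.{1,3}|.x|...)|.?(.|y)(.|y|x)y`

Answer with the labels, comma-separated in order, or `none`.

i → no match
ii → no match
iii → no match
iv → no match
v → match

v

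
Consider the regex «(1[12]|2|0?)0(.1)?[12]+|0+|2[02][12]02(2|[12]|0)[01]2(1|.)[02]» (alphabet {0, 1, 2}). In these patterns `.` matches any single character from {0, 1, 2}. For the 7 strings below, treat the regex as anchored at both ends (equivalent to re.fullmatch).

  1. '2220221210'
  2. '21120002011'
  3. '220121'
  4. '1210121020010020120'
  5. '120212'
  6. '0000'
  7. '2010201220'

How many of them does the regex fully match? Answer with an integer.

4

1 → match
2 → no match
3 → no match
4 → no match
5 → match
6 → match
7 → match
Total matched: 4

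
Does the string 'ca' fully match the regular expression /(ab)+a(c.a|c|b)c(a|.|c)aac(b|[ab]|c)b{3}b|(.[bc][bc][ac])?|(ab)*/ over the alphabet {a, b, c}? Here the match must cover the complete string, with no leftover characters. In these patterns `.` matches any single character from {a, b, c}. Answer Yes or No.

No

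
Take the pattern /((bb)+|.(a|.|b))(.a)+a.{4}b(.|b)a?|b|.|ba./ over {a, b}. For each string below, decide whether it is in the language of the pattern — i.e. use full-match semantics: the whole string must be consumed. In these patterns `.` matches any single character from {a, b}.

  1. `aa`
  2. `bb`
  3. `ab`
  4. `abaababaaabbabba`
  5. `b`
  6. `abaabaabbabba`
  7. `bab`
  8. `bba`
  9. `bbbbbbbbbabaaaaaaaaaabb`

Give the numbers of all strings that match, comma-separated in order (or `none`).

4, 5, 6, 7, 9

1 → no match
2 → no match
3 → no match
4 → match
5 → match
6 → match
7 → match
8 → no match
9 → match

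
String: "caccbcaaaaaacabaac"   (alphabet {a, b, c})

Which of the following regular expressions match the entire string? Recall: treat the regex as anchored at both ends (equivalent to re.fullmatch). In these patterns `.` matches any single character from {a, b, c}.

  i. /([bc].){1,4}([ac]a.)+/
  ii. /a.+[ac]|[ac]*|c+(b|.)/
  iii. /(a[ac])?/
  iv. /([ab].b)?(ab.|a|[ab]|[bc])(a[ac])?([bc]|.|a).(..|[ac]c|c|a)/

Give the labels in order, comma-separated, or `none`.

i

i → match
ii → no match
iii → no match
iv → no match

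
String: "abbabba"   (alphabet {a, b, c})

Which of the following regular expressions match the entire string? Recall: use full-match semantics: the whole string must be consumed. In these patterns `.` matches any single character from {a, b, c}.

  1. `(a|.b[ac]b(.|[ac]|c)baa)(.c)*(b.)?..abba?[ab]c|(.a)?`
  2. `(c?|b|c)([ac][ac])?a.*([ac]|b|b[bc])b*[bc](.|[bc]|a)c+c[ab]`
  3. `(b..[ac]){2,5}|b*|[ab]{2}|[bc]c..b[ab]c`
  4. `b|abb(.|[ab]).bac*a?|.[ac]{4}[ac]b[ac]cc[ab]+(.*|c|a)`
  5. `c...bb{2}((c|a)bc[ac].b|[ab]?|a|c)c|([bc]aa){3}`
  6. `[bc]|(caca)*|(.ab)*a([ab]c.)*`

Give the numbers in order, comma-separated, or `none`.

4

1 → no match
2 → no match
3 → no match
4 → match
5 → no match
6 → no match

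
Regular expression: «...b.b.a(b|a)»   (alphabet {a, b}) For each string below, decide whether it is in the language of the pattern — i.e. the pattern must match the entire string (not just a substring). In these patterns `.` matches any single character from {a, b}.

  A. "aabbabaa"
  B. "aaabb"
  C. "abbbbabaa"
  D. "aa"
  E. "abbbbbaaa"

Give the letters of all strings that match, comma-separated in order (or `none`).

A → no match
B → no match
C → no match
D → no match
E → match

E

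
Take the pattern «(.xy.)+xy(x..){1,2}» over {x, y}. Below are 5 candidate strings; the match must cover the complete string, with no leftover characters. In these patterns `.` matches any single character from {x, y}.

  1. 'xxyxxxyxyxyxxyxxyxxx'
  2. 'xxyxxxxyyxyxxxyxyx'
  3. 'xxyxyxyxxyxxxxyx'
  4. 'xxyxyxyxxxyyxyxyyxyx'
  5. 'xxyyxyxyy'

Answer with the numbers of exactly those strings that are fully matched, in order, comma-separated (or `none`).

1 → match
2 → no match
3 → match
4 → match
5 → match

1, 3, 4, 5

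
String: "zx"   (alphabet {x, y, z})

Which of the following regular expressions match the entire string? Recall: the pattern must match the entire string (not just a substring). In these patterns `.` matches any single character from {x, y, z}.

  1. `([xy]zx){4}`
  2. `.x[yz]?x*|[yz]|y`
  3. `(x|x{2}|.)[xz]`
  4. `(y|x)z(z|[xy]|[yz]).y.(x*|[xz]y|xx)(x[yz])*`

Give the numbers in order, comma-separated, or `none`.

2, 3

1 → no match
2 → match
3 → match
4 → no match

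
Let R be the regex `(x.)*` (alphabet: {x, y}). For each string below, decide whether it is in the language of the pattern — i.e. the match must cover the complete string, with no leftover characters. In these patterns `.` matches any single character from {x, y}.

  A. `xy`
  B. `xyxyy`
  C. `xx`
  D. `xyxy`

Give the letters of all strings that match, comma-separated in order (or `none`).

A. `xy` → match
B. `xyxyy` → no match
C. `xx` → match
D. `xyxy` → match

A, C, D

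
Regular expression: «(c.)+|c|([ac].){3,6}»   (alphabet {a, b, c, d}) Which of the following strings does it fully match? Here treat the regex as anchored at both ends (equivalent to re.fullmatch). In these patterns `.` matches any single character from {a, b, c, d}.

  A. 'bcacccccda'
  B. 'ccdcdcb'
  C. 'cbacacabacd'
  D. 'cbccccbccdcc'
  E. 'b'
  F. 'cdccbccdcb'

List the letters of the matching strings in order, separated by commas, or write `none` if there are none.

A → no match
B → no match
C → no match
D → no match
E → no match
F → no match

none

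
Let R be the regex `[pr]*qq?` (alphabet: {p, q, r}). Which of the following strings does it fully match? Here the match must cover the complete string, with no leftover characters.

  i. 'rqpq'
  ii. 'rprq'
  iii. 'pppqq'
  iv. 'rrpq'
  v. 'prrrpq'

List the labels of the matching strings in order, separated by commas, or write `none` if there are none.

ii, iii, iv, v

i → no match
ii → match
iii → match
iv → match
v → match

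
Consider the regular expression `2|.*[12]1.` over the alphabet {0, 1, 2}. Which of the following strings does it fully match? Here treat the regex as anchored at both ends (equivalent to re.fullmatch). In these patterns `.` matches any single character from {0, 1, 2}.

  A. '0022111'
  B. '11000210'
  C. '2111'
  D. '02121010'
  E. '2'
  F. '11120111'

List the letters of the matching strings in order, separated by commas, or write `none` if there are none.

A → match
B → match
C → match
D → no match
E → match
F → match

A, B, C, E, F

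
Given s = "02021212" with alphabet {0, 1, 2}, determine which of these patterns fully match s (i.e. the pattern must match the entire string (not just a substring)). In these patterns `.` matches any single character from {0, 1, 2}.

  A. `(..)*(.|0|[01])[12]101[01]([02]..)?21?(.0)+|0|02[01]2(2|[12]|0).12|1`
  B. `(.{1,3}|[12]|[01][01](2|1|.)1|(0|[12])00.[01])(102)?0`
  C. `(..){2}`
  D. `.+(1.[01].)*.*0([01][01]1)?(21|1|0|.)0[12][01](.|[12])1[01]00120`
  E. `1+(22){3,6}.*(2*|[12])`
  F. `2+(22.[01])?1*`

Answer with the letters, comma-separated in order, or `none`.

A

A → match
B → no match — must end with "0"
C → no match
D → no match — must end with "00120"
E → no match — must start with "1"
F → no match — must start with "2"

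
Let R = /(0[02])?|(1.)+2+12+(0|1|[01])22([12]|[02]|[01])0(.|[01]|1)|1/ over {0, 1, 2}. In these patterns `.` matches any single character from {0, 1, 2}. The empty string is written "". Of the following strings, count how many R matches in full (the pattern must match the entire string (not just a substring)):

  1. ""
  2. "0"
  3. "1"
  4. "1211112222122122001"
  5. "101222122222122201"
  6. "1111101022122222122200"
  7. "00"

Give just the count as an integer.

6

1 → match
2 → no match
3 → match
4 → match
5 → match
6 → match
7 → match
Total matched: 6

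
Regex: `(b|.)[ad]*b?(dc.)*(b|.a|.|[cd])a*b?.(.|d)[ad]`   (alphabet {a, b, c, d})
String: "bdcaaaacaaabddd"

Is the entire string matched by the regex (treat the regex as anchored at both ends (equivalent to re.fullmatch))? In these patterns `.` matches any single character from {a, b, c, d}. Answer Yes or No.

No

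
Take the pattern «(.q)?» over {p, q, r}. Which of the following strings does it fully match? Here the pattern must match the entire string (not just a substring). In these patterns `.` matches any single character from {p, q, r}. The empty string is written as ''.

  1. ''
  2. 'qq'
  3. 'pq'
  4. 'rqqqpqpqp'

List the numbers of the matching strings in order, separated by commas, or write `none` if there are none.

1, 2, 3

1. '' → match
2. 'qq' → match
3. 'pq' → match
4. 'rqqqpqpqp' → no match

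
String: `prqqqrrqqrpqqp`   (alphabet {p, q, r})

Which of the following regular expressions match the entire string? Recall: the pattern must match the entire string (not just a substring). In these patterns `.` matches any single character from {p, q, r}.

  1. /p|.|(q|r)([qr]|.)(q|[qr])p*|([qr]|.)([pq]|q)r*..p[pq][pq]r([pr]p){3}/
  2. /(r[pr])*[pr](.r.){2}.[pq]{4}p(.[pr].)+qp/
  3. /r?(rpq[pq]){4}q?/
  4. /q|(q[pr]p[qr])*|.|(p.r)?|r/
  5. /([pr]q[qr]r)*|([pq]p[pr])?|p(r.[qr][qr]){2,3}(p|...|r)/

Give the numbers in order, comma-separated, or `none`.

5

1 → no match
2 → no match
3 → no match
4 → no match
5 → match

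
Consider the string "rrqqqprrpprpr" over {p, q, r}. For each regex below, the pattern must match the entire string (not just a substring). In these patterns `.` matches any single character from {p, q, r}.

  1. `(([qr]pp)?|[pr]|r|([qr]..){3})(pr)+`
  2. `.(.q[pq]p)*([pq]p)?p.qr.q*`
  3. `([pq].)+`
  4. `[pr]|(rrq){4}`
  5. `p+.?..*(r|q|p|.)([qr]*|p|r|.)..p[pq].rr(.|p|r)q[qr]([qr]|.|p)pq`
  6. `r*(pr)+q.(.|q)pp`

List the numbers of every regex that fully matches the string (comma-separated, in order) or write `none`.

1 → match
2 → no match
3 → no match
4 → no match
5 → no match — must start with "p"
6 → no match — must end with "pp"

1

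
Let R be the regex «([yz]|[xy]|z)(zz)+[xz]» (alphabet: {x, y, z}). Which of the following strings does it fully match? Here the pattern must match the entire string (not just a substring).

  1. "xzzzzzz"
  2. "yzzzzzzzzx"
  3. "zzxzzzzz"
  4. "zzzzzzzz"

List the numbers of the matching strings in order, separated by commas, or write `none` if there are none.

1 → no match
2 → match
3 → no match
4 → match

2, 4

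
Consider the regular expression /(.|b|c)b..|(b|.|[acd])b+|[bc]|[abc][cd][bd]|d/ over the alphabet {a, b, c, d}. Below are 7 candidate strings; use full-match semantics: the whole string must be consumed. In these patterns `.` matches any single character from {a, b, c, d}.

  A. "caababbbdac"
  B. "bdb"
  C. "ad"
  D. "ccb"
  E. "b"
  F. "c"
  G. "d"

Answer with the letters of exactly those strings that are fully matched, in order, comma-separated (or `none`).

A. "caababbbdac" → no match
B. "bdb" → match
C. "ad" → no match
D. "ccb" → match
E. "b" → match
F. "c" → match
G. "d" → match

B, D, E, F, G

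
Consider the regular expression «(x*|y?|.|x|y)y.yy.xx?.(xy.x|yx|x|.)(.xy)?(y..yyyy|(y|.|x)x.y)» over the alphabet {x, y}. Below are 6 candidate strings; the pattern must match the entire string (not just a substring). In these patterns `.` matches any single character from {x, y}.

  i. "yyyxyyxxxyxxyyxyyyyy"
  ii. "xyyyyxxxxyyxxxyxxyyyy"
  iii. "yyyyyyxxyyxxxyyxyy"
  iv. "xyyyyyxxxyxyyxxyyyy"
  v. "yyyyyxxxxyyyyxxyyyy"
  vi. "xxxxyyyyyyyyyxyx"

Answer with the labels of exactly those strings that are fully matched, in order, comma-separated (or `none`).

iii, iv

i → no match
ii → no match
iii → match
iv → match
v → no match
vi → no match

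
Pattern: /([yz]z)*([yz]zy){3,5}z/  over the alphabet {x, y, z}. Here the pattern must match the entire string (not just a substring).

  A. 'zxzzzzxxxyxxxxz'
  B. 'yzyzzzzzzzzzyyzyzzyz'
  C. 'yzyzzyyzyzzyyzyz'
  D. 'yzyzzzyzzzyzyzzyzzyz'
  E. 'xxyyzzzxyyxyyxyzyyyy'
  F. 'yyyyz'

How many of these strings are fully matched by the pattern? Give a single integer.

3

A → no match — must end with 'zyz'
B → match
C → match
D → match
E → no match — must end with 'zyz'
F → no match — must end with 'zyz'
Total matched: 3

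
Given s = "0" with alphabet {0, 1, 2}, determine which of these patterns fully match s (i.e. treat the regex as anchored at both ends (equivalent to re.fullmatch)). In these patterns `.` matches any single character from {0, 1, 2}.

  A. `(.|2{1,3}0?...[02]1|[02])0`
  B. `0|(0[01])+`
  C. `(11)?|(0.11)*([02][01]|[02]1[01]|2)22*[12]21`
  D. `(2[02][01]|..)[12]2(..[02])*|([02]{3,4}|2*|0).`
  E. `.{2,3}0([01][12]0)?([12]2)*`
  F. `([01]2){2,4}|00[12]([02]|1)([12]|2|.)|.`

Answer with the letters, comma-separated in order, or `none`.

A → no match
B → match
C → no match
D → match
E → no match
F → match

B, D, F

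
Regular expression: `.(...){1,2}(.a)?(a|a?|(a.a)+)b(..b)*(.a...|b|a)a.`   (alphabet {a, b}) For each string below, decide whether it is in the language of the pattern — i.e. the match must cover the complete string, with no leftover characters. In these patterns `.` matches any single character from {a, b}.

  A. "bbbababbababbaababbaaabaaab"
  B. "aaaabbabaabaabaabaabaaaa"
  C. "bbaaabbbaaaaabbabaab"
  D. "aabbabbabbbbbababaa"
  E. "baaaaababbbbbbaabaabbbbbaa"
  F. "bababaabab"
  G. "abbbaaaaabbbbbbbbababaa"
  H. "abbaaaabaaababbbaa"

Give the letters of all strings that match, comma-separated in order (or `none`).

A → no match
B → match
C → no match
D → match
E → no match
F. "bababaabab" → no match
G → match
H → no match

B, D, G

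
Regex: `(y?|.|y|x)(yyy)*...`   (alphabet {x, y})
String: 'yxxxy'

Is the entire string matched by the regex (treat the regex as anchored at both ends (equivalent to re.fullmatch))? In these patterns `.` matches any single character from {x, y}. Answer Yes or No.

No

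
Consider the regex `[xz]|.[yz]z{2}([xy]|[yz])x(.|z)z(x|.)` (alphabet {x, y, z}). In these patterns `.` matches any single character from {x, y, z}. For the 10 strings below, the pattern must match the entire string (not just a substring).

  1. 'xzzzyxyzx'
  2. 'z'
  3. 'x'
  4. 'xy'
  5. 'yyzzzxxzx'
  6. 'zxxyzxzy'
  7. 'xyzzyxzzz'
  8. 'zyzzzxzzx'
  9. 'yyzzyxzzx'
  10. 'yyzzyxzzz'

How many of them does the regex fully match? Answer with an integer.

1 → match
2 → match
3 → match
4 → no match
5 → match
6 → no match
7 → match
8 → match
9 → match
10 → match
Total matched: 8

8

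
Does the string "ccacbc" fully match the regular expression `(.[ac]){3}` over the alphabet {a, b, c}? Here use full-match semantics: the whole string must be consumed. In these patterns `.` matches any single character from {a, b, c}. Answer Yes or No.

Yes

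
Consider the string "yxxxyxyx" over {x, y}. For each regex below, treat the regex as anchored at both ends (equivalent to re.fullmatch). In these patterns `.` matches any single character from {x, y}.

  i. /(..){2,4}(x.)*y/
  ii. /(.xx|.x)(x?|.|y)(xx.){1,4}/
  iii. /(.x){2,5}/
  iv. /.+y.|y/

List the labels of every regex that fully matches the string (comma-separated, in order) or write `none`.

i → no match — must end with "y"
ii → no match
iii → match
iv → match

iii, iv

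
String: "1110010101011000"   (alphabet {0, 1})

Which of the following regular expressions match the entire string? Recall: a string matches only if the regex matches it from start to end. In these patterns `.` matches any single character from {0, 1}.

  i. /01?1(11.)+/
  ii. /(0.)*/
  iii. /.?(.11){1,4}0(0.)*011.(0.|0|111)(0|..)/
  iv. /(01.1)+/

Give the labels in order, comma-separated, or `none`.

iii

i → no match — must start with "0"
ii → no match
iii → match
iv → no match — must start with "01"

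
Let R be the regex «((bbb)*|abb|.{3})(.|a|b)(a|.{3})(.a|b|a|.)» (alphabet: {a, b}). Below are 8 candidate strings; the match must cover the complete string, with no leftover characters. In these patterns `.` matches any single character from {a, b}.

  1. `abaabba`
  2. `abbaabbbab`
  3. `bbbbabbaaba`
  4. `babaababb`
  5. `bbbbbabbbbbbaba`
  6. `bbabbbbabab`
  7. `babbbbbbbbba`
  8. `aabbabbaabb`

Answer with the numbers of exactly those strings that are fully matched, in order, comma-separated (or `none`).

1 → no match
2 → no match
3 → no match
4 → no match
5 → no match
6 → no match
7 → no match
8 → no match

none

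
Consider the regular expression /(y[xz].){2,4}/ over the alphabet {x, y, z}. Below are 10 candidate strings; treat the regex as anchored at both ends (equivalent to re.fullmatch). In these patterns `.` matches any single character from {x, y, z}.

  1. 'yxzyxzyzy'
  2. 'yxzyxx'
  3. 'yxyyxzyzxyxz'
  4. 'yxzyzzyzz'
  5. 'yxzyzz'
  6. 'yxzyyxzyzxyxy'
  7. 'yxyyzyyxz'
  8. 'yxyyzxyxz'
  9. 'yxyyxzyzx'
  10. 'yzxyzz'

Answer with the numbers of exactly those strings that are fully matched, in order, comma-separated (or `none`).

1 → match
2 → match
3 → match
4 → match
5 → match
6 → no match
7 → match
8 → match
9 → match
10 → match

1, 2, 3, 4, 5, 7, 8, 9, 10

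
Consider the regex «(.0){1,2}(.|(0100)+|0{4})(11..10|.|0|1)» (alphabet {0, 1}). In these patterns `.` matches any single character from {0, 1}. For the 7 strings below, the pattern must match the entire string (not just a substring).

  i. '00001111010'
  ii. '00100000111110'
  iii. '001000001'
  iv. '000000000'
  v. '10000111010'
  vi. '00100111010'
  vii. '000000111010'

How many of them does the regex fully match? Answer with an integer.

i → match
ii → match
iii → match
iv → match
v → match
vi → match
vii → match
Total matched: 7

7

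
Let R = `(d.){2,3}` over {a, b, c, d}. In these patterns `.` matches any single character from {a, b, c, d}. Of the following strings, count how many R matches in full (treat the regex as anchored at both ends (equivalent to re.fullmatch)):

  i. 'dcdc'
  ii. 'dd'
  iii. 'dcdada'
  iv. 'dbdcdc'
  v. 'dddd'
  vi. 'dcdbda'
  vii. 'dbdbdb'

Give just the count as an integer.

6

i. 'dcdc' → match
ii. 'dd' → no match
iii. 'dcdada' → match
iv. 'dbdcdc' → match
v. 'dddd' → match
vi. 'dcdbda' → match
vii. 'dbdbdb' → match
Total matched: 6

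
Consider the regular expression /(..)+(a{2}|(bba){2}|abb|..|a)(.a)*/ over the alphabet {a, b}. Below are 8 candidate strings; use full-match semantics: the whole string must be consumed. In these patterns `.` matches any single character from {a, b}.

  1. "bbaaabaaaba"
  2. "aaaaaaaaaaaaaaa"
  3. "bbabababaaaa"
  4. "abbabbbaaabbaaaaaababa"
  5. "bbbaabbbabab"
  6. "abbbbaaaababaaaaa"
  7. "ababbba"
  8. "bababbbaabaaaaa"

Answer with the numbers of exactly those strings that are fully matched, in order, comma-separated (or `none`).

1 → match
2 → match
3 → match
4 → match
5 → match
6 → match
7 → match
8 → match

1, 2, 3, 4, 5, 6, 7, 8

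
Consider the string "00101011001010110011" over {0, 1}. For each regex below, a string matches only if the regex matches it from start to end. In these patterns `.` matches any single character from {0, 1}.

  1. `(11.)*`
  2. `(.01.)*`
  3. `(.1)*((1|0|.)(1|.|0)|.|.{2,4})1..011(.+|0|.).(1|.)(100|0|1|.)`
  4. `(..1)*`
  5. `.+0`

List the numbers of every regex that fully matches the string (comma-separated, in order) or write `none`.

2, 3

1 → no match
2 → match
3 → match
4 → no match
5 → no match — must end with "0"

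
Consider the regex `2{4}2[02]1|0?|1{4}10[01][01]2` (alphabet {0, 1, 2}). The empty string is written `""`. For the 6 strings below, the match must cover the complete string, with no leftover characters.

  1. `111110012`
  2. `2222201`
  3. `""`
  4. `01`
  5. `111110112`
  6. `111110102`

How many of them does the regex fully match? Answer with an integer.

1 → match
2 → match
3 → match
4 → no match
5 → match
6 → match
Total matched: 5

5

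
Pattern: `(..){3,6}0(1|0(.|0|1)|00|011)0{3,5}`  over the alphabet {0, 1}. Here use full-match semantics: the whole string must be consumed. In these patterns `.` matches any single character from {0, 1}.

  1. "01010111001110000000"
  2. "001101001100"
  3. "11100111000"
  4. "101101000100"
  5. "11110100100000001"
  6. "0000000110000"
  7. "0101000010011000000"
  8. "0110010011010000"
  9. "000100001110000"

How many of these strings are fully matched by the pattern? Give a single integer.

1 → no match
2 → no match
3 → no match
4 → no match
5 → no match — must end with "0"
6 → no match
7 → no match
8 → match
9 → no match
Total matched: 1

1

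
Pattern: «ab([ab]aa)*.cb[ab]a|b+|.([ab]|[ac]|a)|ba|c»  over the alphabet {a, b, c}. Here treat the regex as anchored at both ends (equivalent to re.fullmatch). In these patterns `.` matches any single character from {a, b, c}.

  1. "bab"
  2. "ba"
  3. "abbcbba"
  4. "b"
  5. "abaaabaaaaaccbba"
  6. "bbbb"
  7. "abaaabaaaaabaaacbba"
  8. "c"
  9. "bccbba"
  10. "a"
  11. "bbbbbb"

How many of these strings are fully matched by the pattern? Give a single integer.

1. "bab" → no match
2. "ba" → match
3. "abbcbba" → match
4. "b" → match
5 → match
6. "bbbb" → match
7 → match
8. "c" → match
9. "bccbba" → no match
10. "a" → no match
11. "bbbbbb" → match
Total matched: 8

8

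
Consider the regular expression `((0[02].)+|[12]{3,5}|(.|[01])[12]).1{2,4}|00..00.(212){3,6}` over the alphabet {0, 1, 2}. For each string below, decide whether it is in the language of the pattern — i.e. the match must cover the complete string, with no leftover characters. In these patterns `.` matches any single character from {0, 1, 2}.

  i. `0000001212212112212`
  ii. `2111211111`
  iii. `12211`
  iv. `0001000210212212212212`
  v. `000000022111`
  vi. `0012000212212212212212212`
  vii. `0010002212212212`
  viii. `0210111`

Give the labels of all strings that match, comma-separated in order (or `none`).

i → no match
ii → match
iii → match
iv → no match
v → match
vi → match
vii → match
viii → match

ii, iii, v, vi, vii, viii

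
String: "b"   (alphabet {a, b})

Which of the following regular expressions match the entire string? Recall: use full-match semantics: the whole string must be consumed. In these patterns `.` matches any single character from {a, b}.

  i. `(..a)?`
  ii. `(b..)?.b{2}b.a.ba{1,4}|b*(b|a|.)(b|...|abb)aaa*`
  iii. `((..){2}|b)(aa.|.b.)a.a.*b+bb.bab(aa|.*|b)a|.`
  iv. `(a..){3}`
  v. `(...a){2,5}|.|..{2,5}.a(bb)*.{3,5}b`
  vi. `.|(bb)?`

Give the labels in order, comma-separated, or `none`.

i → no match
ii → no match
iii → match
iv → no match — must start with "a"
v → match
vi → match

iii, v, vi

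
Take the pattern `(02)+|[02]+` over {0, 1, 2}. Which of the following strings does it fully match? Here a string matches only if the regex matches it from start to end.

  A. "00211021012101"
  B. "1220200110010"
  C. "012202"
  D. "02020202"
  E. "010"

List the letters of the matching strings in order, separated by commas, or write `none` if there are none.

A → no match
B → no match
C. "012202" → no match
D. "02020202" → match
E. "010" → no match

D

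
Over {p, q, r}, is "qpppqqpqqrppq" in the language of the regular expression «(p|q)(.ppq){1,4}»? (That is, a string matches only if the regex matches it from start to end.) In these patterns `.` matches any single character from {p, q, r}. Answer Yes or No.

No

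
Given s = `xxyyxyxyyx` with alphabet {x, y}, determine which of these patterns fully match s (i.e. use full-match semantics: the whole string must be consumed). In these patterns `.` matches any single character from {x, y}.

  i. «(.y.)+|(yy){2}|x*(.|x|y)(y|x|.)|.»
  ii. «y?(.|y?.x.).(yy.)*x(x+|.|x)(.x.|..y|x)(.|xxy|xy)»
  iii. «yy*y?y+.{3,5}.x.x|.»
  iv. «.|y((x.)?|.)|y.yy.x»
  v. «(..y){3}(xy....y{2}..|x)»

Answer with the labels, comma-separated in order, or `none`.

i → no match
ii → match
iii → no match
iv → no match
v → match

ii, v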